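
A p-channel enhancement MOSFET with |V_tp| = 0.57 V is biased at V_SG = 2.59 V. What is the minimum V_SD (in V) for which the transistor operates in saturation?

V_SD,sat = 2.02 V

The boundary between triode and saturation is V_SD = V_SG − |V_tp| = V_ov.
V_ov = 2.59 − 0.57 = 2.02 V.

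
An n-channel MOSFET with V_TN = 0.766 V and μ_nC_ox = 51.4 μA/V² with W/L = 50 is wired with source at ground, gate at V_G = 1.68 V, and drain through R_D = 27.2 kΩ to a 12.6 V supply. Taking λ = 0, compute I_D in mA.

I_D = 0.455 mA

V_GS = V_G = 1.68 V, so V_ov = 1.68 − 0.766 = 0.914 V.
k_n = μ_nC_ox · (W/L) = 2.57 mA/V².
Assume saturation: I_D = ½ k_n V_ov² = 0.5 × 2.57 × 0.914² = 1.07 mA, giving V_DS = V_DD − I_D R_D = 12.6 − 1.07 × 27.2 = -16.6 V.
But -16.6 V < V_ov = 0.914 V, so the device is actually in triode.
In triode I_D = k_n[V_ov V_DS − ½ V_DS²] and I_D = (V_DD − V_DS)/R_D. Equating: 35 V_DS² − 64.89 V_DS + 12.6 = 0, giving V_DS = 0.22 V (the root below V_ov).
I_D = (12.6 − 0.22) / 27.2 = 0.455 mA.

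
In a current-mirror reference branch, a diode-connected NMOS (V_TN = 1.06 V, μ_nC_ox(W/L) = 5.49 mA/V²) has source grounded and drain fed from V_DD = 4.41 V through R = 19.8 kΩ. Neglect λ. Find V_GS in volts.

V_GS = 1.30 V

With gate tied to drain, V_GS = V_DS ≥ V_GS − V_TN, so the device is in saturation.
KCL at the drain: ½ k_n (V_GS − V_TN)² = (V_DD − V_GS)/R.
Let x = V_GS − 1.06. Then 54.4 x² + x − 3.35 = 0, giving x = 0.239 V (positive root), so V_GS = 1.3 V.
I_D = (V_DD − V_GS)/R = (4.41 − 1.3) / 19.8 = 0.157 mA.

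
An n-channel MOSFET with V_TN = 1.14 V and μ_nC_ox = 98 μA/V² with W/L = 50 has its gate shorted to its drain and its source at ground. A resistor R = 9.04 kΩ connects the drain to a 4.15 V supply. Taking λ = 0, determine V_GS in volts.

V_GS = 1.49 V

With gate tied to drain, V_GS = V_DS ≥ V_GS − V_TN, so the device is in saturation.
k_n = μ_nC_ox · (W/L) = 4.9 mA/V².
KCL at the drain: ½ k_n (V_GS − V_TN)² = (V_DD − V_GS)/R.
Let x = V_GS − 1.14. Then 22.1 x² + x − 3.01 = 0, giving x = 0.347 V (positive root), so V_GS = 1.49 V.
I_D = (V_DD − V_GS)/R = (4.15 − 1.49) / 9.04 = 0.295 mA.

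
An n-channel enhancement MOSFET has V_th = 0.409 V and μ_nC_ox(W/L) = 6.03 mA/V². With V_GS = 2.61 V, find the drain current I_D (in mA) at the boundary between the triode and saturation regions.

At the boundary V_DS = V_ov = V_GS − V_th = 2.61 − 0.409 = 2.2 V.
I_D = ½ k_n V_ov² = 0.5 × 6.03 × 2.2² = 14.6 mA.

I_D = 14.6 mA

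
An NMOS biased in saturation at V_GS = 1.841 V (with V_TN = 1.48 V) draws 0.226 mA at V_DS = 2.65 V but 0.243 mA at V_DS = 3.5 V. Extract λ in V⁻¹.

With V_GS fixed, I_D ∝ (1 + λ V_DS) in saturation, so I_D2/I_D1 = (1 + λ V_DS2)/(1 + λ V_DS1).
0.243/0.226 = 1.075 = (1 + 3.5 λ)/(1 + 2.65 λ).
Solving: λ (I_D1 V_DS2 − I_D2 V_DS1) = I_D2 − I_D1, so λ = (0.243 − 0.226) / (0.226 × 3.5 − 0.243 × 2.65) = 0.017 / 0.147 = 0.116 V⁻¹.

λ = 0.116 V⁻¹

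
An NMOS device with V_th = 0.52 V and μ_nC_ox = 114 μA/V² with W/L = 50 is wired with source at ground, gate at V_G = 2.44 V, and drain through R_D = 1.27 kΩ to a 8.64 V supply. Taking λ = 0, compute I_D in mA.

V_GS = V_G = 2.44 V, so V_ov = 2.44 − 0.52 = 1.92 V.
k_n = μ_nC_ox · (W/L) = 5.7 mA/V².
Assume saturation: I_D = ½ k_n V_ov² = 0.5 × 5.7 × 1.92² = 10.5 mA, giving V_DS = V_DD − I_D R_D = 8.64 − 10.5 × 1.27 = -4.7 V.
But -4.7 V < V_ov = 1.92 V, so the device is actually in triode.
In triode I_D = k_n[V_ov V_DS − ½ V_DS²] and I_D = (V_DD − V_DS)/R_D. Equating: 3.62 V_DS² − 14.9 V_DS + 8.64 = 0, giving V_DS = 0.698 V (the root below V_ov).
I_D = (8.64 − 0.698) / 1.27 = 6.25 mA.

I_D = 6.25 mA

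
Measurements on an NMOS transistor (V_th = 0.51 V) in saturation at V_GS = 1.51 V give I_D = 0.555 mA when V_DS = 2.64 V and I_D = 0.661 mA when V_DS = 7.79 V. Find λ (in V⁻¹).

λ = 0.0411 V⁻¹

With V_GS fixed, I_D ∝ (1 + λ V_DS) in saturation, so I_D2/I_D1 = (1 + λ V_DS2)/(1 + λ V_DS1).
0.661/0.555 = 1.191 = (1 + 7.79 λ)/(1 + 2.64 λ).
Solving: λ (I_D1 V_DS2 − I_D2 V_DS1) = I_D2 − I_D1, so λ = (0.661 − 0.555) / (0.555 × 7.79 − 0.661 × 2.64) = 0.106 / 2.58 = 0.0411 V⁻¹.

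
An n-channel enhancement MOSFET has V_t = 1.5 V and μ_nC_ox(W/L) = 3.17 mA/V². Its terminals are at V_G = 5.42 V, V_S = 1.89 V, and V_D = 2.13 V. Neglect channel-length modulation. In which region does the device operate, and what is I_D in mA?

V_GS = V_G − V_S = 5.42 − 1.89 = 3.53 V; V_DS = V_D − V_S = 2.13 − 1.89 = 0.24 V.
V_ov = V_GS − V_t = 3.53 − 1.5 = 2.03 V.
Since V_DS = 0.24 V < V_ov = 2.03 V, the device is in the triode region.
I_D = k_n [V_ov · V_DS − ½ V_DS²] = 3.17 × [2.03 × 0.24 − 0.5 × 0.24²] = 1.45 mA.

Triode; I_D = 1.45 mA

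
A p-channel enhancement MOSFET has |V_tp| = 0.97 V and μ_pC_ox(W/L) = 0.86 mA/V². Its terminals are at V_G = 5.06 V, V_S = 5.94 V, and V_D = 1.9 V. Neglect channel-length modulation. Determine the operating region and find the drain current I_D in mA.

Cutoff; I_D = 0 mA

V_SG = V_S − V_G = 5.94 − 5.06 = 0.88 V; V_SD = V_S − V_D = 5.94 − 1.9 = 4.04 V.
V_SG = 0.88 V < |V_tp| = 0.97 V, so the transistor is in cutoff.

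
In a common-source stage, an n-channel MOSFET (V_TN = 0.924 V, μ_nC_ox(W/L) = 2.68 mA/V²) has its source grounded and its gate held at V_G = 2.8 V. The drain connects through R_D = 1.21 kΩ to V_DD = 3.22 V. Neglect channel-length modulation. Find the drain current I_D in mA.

I_D = 2.24 mA

V_GS = V_G = 2.8 V, so V_ov = 2.8 − 0.924 = 1.88 V.
Assume saturation: I_D = ½ k_n V_ov² = 0.5 × 2.68 × 1.88² = 4.72 mA, giving V_DS = V_DD − I_D R_D = 3.22 − 4.72 × 1.21 = -2.49 V.
But -2.49 V < V_ov = 1.88 V, so the device is actually in triode.
In triode I_D = k_n[V_ov V_DS − ½ V_DS²] and I_D = (V_DD − V_DS)/R_D. Equating: 1.62 V_DS² − 7.083 V_DS + 3.22 = 0, giving V_DS = 0.515 V (the root below V_ov).
I_D = (3.22 − 0.515) / 1.21 = 2.24 mA.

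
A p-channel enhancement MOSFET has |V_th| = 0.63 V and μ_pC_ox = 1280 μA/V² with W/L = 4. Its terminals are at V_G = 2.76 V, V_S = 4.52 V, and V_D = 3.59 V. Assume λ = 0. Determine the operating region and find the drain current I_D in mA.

Triode; I_D = 3.17 mA

V_SG = V_S − V_G = 4.52 − 2.76 = 1.76 V; V_SD = V_S − V_D = 4.52 − 3.59 = 0.93 V.
k_p = μ_pC_ox · (W/L) = 5.12 mA/V².
V_ov = V_SG − |V_th| = 1.76 − 0.63 = 1.13 V.
Since V_SD = 0.93 V < V_ov = 1.13 V, the device is in the triode region.
I_D = k_p [V_ov · V_SD − ½ V_SD²] = 5.12 × [1.13 × 0.93 − 0.5 × 0.93²] = 3.17 mA.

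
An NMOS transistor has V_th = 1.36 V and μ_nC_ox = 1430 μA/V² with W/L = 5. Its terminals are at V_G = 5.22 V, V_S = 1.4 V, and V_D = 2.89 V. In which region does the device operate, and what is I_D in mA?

Triode; I_D = 18.3 mA

V_GS = V_G − V_S = 5.22 − 1.4 = 3.82 V; V_DS = V_D − V_S = 2.89 − 1.4 = 1.49 V.
k_n = μ_nC_ox · (W/L) = 7.15 mA/V².
V_ov = V_GS − V_th = 3.82 − 1.36 = 2.46 V.
Since V_DS = 1.49 V < V_ov = 2.46 V, the device is in the triode region.
I_D = k_n [V_ov · V_DS − ½ V_DS²] = 7.15 × [2.46 × 1.49 − 0.5 × 1.49²] = 18.3 mA.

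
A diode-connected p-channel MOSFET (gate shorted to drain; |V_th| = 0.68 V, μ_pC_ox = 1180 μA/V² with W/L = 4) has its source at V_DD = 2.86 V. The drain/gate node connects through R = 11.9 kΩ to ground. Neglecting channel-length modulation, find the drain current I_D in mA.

I_D = 0.161 mA

With gate tied to drain, V_SG = V_SD ≥ V_SG − |V_th|, so the device is in saturation.
k_p = μ_pC_ox · (W/L) = 4.72 mA/V².
KCL at the drain: ½ k_p (V_SG − |V_th|)² = (V_DD − V_SG)/R.
Let x = V_SG − 0.68. Then 28.1 x² + x − 2.18 = 0, giving x = 0.261 V (positive root), so V_SG = 0.941 V.
I_D = (V_DD − V_SG)/R = (2.86 − 0.941) / 11.9 = 0.161 mA.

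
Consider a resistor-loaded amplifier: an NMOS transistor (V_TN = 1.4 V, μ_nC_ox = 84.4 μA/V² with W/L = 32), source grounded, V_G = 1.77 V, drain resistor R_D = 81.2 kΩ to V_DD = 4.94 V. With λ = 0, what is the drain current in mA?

I_D = 0.0600 mA

V_GS = V_G = 1.77 V, so V_ov = 1.77 − 1.4 = 0.37 V.
k_n = μ_nC_ox · (W/L) = 2.701 mA/V².
Assume saturation: I_D = ½ k_n V_ov² = 0.5 × 2.701 × 0.37² = 0.185 mA, giving V_DS = V_DD − I_D R_D = 4.94 − 0.185 × 81.2 = -10.1 V.
But -10.1 V < V_ov = 0.37 V, so the device is actually in triode.
In triode I_D = k_n[V_ov V_DS − ½ V_DS²] and I_D = (V_DD − V_DS)/R_D. Equating: 110 V_DS² − 82.14 V_DS + 4.94 = 0, giving V_DS = 0.0659 V (the root below V_ov).
I_D = (4.94 − 0.0659) / 81.2 = 0.06 mA.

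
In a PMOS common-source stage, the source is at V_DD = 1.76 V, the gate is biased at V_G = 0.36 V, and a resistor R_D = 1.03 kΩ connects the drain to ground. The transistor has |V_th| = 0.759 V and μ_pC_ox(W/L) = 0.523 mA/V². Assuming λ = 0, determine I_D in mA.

I_D = 0.107 mA

V_SG = V_DD − V_G = 1.76 − 0.36 = 1.4 V, so V_ov = 1.4 − 0.759 = 0.641 V.
Assume saturation: I_D = ½ k_p V_ov² = 0.5 × 0.523 × 0.641² = 0.107 mA, giving V_SD = V_DD − I_D R_D = 1.76 − 0.107 × 1.03 = 1.65 V.
V_SD = 1.65 V ≥ V_ov = 0.641 V, confirming saturation.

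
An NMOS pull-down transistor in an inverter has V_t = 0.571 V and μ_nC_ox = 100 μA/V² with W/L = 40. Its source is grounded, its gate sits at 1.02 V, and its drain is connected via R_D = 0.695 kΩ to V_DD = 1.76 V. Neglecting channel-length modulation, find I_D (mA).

V_GS = V_G = 1.02 V, so V_ov = 1.02 − 0.571 = 0.449 V.
k_n = μ_nC_ox · (W/L) = 4 mA/V².
Assume saturation: I_D = ½ k_n V_ov² = 0.5 × 4 × 0.449² = 0.403 mA, giving V_DS = V_DD − I_D R_D = 1.76 − 0.403 × 0.695 = 1.48 V.
V_DS = 1.48 V ≥ V_ov = 0.449 V, confirming saturation.

I_D = 0.403 mA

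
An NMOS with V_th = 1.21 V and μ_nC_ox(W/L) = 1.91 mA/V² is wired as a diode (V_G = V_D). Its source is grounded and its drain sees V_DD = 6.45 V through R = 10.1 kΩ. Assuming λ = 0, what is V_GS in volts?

V_GS = 1.90 V

With gate tied to drain, V_GS = V_DS ≥ V_GS − V_th, so the device is in saturation.
KCL at the drain: ½ k_n (V_GS − V_th)² = (V_DD − V_GS)/R.
Let x = V_GS − 1.21. Then 9.65 x² + x − 5.24 = 0, giving x = 0.687 V (positive root), so V_GS = 1.9 V.
I_D = (V_DD − V_GS)/R = (6.45 − 1.9) / 10.1 = 0.451 mA.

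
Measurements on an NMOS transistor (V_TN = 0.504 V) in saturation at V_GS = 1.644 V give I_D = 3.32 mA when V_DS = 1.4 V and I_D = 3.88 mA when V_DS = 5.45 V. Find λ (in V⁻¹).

λ = 0.0442 V⁻¹

With V_GS fixed, I_D ∝ (1 + λ V_DS) in saturation, so I_D2/I_D1 = (1 + λ V_DS2)/(1 + λ V_DS1).
3.88/3.32 = 1.169 = (1 + 5.45 λ)/(1 + 1.4 λ).
Solving: λ (I_D1 V_DS2 − I_D2 V_DS1) = I_D2 − I_D1, so λ = (3.88 − 3.32) / (3.32 × 5.45 − 3.88 × 1.4) = 0.56 / 12.7 = 0.0442 V⁻¹.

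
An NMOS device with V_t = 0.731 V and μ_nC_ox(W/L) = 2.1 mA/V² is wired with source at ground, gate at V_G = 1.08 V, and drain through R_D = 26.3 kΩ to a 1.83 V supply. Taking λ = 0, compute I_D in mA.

I_D = 0.0656 mA

V_GS = V_G = 1.08 V, so V_ov = 1.08 − 0.731 = 0.349 V.
Assume saturation: I_D = ½ k_n V_ov² = 0.5 × 2.1 × 0.349² = 0.128 mA, giving V_DS = V_DD − I_D R_D = 1.83 − 0.128 × 26.3 = -1.53 V.
But -1.53 V < V_ov = 0.349 V, so the device is actually in triode.
In triode I_D = k_n[V_ov V_DS − ½ V_DS²] and I_D = (V_DD − V_DS)/R_D. Equating: 27.6 V_DS² − 20.28 V_DS + 1.83 = 0, giving V_DS = 0.105 V (the root below V_ov).
I_D = (1.83 − 0.105) / 26.3 = 0.0656 mA.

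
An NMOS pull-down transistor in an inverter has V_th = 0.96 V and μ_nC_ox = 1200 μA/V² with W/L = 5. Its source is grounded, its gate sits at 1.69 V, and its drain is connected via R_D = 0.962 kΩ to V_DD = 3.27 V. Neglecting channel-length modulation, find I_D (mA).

I_D = 1.60 mA

V_GS = V_G = 1.69 V, so V_ov = 1.69 − 0.96 = 0.73 V.
k_n = μ_nC_ox · (W/L) = 6 mA/V².
Assume saturation: I_D = ½ k_n V_ov² = 0.5 × 6 × 0.73² = 1.6 mA, giving V_DS = V_DD − I_D R_D = 3.27 − 1.6 × 0.962 = 1.73 V.
V_DS = 1.73 V ≥ V_ov = 0.73 V, confirming saturation.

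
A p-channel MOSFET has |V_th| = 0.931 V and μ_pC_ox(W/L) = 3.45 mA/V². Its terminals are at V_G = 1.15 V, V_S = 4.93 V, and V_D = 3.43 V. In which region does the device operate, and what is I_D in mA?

V_SG = V_S − V_G = 4.93 − 1.15 = 3.78 V; V_SD = V_S − V_D = 4.93 − 3.43 = 1.5 V.
V_ov = V_SG − |V_th| = 3.78 − 0.931 = 2.85 V.
Since V_SD = 1.5 V < V_ov = 2.85 V, the device is in the triode region.
I_D = k_p [V_ov · V_SD − ½ V_SD²] = 3.45 × [2.85 × 1.5 − 0.5 × 1.5²] = 10.9 mA.

Triode; I_D = 10.9 mA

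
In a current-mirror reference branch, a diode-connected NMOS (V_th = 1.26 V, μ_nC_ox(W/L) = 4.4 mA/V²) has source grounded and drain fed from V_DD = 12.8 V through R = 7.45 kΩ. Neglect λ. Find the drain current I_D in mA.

I_D = 1.44 mA

With gate tied to drain, V_GS = V_DS ≥ V_GS − V_th, so the device is in saturation.
KCL at the drain: ½ k_n (V_GS − V_th)² = (V_DD − V_GS)/R.
Let x = V_GS − 1.26. Then 16.4 x² + x − 11.54 = 0, giving x = 0.809 V (positive root), so V_GS = 2.07 V.
I_D = (V_DD − V_GS)/R = (12.8 − 2.07) / 7.45 = 1.44 mA.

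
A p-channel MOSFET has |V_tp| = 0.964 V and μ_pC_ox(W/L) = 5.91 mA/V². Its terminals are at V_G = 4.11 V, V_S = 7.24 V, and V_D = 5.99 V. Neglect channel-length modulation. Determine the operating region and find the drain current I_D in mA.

Triode; I_D = 11.4 mA

V_SG = V_S − V_G = 7.24 − 4.11 = 3.13 V; V_SD = V_S − V_D = 7.24 − 5.99 = 1.25 V.
V_ov = V_SG − |V_tp| = 3.13 − 0.964 = 2.17 V.
Since V_SD = 1.25 V < V_ov = 2.17 V, the device is in the triode region.
I_D = k_p [V_ov · V_SD − ½ V_SD²] = 5.91 × [2.17 × 1.25 − 0.5 × 1.25²] = 11.4 mA.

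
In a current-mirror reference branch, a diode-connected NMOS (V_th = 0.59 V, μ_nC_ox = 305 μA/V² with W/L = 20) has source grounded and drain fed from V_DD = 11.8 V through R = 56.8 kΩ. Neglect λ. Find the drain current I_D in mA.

I_D = 0.193 mA

With gate tied to drain, V_GS = V_DS ≥ V_GS − V_th, so the device is in saturation.
k_n = μ_nC_ox · (W/L) = 6.1 mA/V².
KCL at the drain: ½ k_n (V_GS − V_th)² = (V_DD − V_GS)/R.
Let x = V_GS − 0.59. Then 173 x² + x − 11.21 = 0, giving x = 0.252 V (positive root), so V_GS = 0.842 V.
I_D = (V_DD − V_GS)/R = (11.8 − 0.842) / 56.8 = 0.193 mA.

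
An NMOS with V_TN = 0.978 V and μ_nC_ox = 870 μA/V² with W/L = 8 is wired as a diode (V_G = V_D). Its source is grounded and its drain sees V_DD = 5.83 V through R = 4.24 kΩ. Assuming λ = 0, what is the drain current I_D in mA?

With gate tied to drain, V_GS = V_DS ≥ V_GS − V_TN, so the device is in saturation.
k_n = μ_nC_ox · (W/L) = 6.96 mA/V².
KCL at the drain: ½ k_n (V_GS − V_TN)² = (V_DD − V_GS)/R.
Let x = V_GS − 0.978. Then 14.8 x² + x − 4.852 = 0, giving x = 0.541 V (positive root), so V_GS = 1.52 V.
I_D = (V_DD − V_GS)/R = (5.83 − 1.52) / 4.24 = 1.02 mA.

I_D = 1.02 mA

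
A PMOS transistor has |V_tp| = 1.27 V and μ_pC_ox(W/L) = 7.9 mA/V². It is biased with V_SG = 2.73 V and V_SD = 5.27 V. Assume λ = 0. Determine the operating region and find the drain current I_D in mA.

Saturation; I_D = 8.42 mA

V_ov = V_SG − |V_tp| = 2.73 − 1.27 = 1.46 V.
Since V_SD = 5.27 V ≥ V_ov = 1.46 V, the device is in saturation.
I_D = ½ k_p V_ov² = 0.5 × 7.9 × 1.46² = 8.42 mA.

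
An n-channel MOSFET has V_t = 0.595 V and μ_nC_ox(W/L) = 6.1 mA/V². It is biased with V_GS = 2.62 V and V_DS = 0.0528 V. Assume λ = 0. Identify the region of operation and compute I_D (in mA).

V_ov = V_GS − V_t = 2.62 − 0.595 = 2.03 V.
Since V_DS = 0.0528 V < V_ov = 2.03 V, the device is in the triode region.
I_D = k_n [V_ov · V_DS − ½ V_DS²] = 6.1 × [2.03 × 0.0528 − 0.5 × 0.0528²] = 0.644 mA.

Triode; I_D = 0.644 mA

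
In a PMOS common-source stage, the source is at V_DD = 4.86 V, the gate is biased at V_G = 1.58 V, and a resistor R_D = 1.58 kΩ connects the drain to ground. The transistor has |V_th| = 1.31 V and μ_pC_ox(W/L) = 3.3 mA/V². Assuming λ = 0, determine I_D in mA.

V_SG = V_DD − V_G = 4.86 − 1.58 = 3.28 V, so V_ov = 3.28 − 1.31 = 1.97 V.
Assume saturation: I_D = ½ k_p V_ov² = 0.5 × 3.3 × 1.97² = 6.4 mA, giving V_SD = V_DD − I_D R_D = 4.86 − 6.4 × 1.58 = -5.26 V.
But -5.26 V < V_ov = 1.97 V, so the device is actually in triode.
In triode I_D = k_p[V_ov V_SD − ½ V_SD²] and I_D = (V_DD − V_SD)/R_D. Equating: 2.61 V_SD² − 11.27 V_SD + 4.86 = 0, giving V_SD = 0.486 V (the root below V_ov).
I_D = (4.86 − 0.486) / 1.58 = 2.77 mA.

I_D = 2.77 mA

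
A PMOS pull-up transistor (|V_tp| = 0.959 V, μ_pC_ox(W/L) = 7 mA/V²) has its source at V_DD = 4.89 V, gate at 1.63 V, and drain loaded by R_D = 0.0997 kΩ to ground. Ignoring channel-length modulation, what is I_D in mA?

V_SG = V_DD − V_G = 4.89 − 1.63 = 3.26 V, so V_ov = 3.26 − 0.959 = 2.3 V.
Assume saturation: I_D = ½ k_p V_ov² = 0.5 × 7 × 2.3² = 18.5 mA, giving V_SD = V_DD − I_D R_D = 4.89 − 18.5 × 0.0997 = 3.04 V.
V_SD = 3.04 V ≥ V_ov = 2.3 V, confirming saturation.

I_D = 18.5 mA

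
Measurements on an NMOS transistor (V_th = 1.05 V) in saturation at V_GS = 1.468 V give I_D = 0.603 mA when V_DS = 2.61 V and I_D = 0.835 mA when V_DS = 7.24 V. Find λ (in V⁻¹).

With V_GS fixed, I_D ∝ (1 + λ V_DS) in saturation, so I_D2/I_D1 = (1 + λ V_DS2)/(1 + λ V_DS1).
0.835/0.603 = 1.385 = (1 + 7.24 λ)/(1 + 2.61 λ).
Solving: λ (I_D1 V_DS2 − I_D2 V_DS1) = I_D2 − I_D1, so λ = (0.835 − 0.603) / (0.603 × 7.24 − 0.835 × 2.61) = 0.232 / 2.19 = 0.106 V⁻¹.

λ = 0.106 V⁻¹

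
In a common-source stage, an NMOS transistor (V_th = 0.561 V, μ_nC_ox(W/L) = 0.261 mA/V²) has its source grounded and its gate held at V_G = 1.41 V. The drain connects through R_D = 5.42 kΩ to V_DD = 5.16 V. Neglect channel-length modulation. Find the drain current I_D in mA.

I_D = 0.0941 mA

V_GS = V_G = 1.41 V, so V_ov = 1.41 − 0.561 = 0.849 V.
Assume saturation: I_D = ½ k_n V_ov² = 0.5 × 0.261 × 0.849² = 0.0941 mA, giving V_DS = V_DD − I_D R_D = 5.16 − 0.0941 × 5.42 = 4.65 V.
V_DS = 4.65 V ≥ V_ov = 0.849 V, confirming saturation.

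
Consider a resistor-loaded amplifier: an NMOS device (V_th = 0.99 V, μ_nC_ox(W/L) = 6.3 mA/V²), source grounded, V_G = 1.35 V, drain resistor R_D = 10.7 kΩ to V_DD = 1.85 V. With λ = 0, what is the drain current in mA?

I_D = 0.165 mA

V_GS = V_G = 1.35 V, so V_ov = 1.35 − 0.99 = 0.36 V.
Assume saturation: I_D = ½ k_n V_ov² = 0.5 × 6.3 × 0.36² = 0.408 mA, giving V_DS = V_DD − I_D R_D = 1.85 − 0.408 × 10.7 = -2.52 V.
But -2.52 V < V_ov = 0.36 V, so the device is actually in triode.
In triode I_D = k_n[V_ov V_DS − ½ V_DS²] and I_D = (V_DD − V_DS)/R_D. Equating: 33.7 V_DS² − 25.27 V_DS + 1.85 = 0, giving V_DS = 0.0822 V (the root below V_ov).
I_D = (1.85 − 0.0822) / 10.7 = 0.165 mA.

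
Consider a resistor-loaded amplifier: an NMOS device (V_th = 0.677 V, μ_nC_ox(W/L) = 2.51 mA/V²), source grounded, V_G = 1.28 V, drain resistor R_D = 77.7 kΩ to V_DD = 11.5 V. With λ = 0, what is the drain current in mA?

I_D = 0.147 mA

V_GS = V_G = 1.28 V, so V_ov = 1.28 − 0.677 = 0.603 V.
Assume saturation: I_D = ½ k_n V_ov² = 0.5 × 2.51 × 0.603² = 0.456 mA, giving V_DS = V_DD − I_D R_D = 11.5 − 0.456 × 77.7 = -24 V.
But -24 V < V_ov = 0.603 V, so the device is actually in triode.
In triode I_D = k_n[V_ov V_DS − ½ V_DS²] and I_D = (V_DD − V_DS)/R_D. Equating: 97.5 V_DS² − 118.6 V_DS + 11.5 = 0, giving V_DS = 0.106 V (the root below V_ov).
I_D = (11.5 − 0.106) / 77.7 = 0.147 mA.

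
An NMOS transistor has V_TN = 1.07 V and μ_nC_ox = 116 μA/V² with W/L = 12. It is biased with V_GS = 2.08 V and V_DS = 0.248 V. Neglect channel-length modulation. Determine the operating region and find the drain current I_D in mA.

k_n = μ_nC_ox · (W/L) = 1.392 mA/V².
V_ov = V_GS − V_TN = 2.08 − 1.07 = 1.01 V.
Since V_DS = 0.248 V < V_ov = 1.01 V, the device is in the triode region.
I_D = k_n [V_ov · V_DS − ½ V_DS²] = 1.392 × [1.01 × 0.248 − 0.5 × 0.248²] = 0.306 mA.

Triode; I_D = 0.306 mA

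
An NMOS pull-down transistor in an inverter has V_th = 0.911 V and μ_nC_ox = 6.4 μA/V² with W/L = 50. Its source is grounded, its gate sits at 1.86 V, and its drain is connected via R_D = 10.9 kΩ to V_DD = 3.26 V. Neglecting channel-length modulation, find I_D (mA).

I_D = 0.144 mA

V_GS = V_G = 1.86 V, so V_ov = 1.86 − 0.911 = 0.949 V.
k_n = μ_nC_ox · (W/L) = 0.32 mA/V².
Assume saturation: I_D = ½ k_n V_ov² = 0.5 × 0.32 × 0.949² = 0.144 mA, giving V_DS = V_DD − I_D R_D = 3.26 − 0.144 × 10.9 = 1.69 V.
V_DS = 1.69 V ≥ V_ov = 0.949 V, confirming saturation.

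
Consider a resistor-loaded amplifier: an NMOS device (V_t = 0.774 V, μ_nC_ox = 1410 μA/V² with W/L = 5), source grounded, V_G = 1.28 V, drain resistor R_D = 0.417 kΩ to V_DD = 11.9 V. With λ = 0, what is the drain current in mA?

I_D = 0.903 mA

V_GS = V_G = 1.28 V, so V_ov = 1.28 − 0.774 = 0.506 V.
k_n = μ_nC_ox · (W/L) = 7.05 mA/V².
Assume saturation: I_D = ½ k_n V_ov² = 0.5 × 7.05 × 0.506² = 0.903 mA, giving V_DS = V_DD − I_D R_D = 11.9 − 0.903 × 0.417 = 11.5 V.
V_DS = 11.5 V ≥ V_ov = 0.506 V, confirming saturation.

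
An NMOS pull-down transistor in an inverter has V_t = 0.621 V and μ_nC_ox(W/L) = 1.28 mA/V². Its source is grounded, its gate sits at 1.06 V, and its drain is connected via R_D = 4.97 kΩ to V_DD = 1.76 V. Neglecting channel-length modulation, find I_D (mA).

I_D = 0.123 mA

V_GS = V_G = 1.06 V, so V_ov = 1.06 − 0.621 = 0.439 V.
Assume saturation: I_D = ½ k_n V_ov² = 0.5 × 1.28 × 0.439² = 0.123 mA, giving V_DS = V_DD − I_D R_D = 1.76 − 0.123 × 4.97 = 1.15 V.
V_DS = 1.15 V ≥ V_ov = 0.439 V, confirming saturation.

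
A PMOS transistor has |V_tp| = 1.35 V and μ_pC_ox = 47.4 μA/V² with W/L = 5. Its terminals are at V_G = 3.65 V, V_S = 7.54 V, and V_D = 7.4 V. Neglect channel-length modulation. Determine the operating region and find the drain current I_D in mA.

Triode; I_D = 0.0820 mA

V_SG = V_S − V_G = 7.54 − 3.65 = 3.89 V; V_SD = V_S − V_D = 7.54 − 7.4 = 0.14 V.
k_p = μ_pC_ox · (W/L) = 0.237 mA/V².
V_ov = V_SG − |V_tp| = 3.89 − 1.35 = 2.54 V.
Since V_SD = 0.14 V < V_ov = 2.54 V, the device is in the triode region.
I_D = k_p [V_ov · V_SD − ½ V_SD²] = 0.237 × [2.54 × 0.14 − 0.5 × 0.14²] = 0.082 mA.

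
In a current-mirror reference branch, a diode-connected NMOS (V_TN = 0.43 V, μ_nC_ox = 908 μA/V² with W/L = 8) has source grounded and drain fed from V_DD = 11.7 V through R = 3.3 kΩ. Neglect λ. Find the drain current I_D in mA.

With gate tied to drain, V_GS = V_DS ≥ V_GS − V_TN, so the device is in saturation.
k_n = μ_nC_ox · (W/L) = 7.264 mA/V².
KCL at the drain: ½ k_n (V_GS − V_TN)² = (V_DD − V_GS)/R.
Let x = V_GS − 0.43. Then 12 x² + x − 11.27 = 0, giving x = 0.929 V (positive root), so V_GS = 1.36 V.
I_D = (V_DD − V_GS)/R = (11.7 − 1.36) / 3.3 = 3.13 mA.

I_D = 3.13 mA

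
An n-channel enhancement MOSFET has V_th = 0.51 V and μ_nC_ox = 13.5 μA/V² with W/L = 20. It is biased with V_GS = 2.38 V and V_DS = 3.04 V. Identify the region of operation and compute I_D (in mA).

k_n = μ_nC_ox · (W/L) = 0.27 mA/V².
V_ov = V_GS − V_th = 2.38 − 0.51 = 1.87 V.
Since V_DS = 3.04 V ≥ V_ov = 1.87 V, the device is in saturation.
I_D = ½ k_n V_ov² = 0.5 × 0.27 × 1.87² = 0.472 mA.

Saturation; I_D = 0.472 mA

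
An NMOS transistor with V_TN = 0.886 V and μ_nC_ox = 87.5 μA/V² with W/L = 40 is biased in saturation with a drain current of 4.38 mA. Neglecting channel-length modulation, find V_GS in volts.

V_GS = 2.47 V

k_n = μ_nC_ox · (W/L) = 3.5 mA/V².
In saturation I_D = ½ k_n (V_GS − V_TN)², so V_GS − V_TN = √(2 I_D / k_n) = √(2 × 4.38 / 3.5) = 1.58 V.
V_GS = 0.886 + 1.58 = 2.47 V.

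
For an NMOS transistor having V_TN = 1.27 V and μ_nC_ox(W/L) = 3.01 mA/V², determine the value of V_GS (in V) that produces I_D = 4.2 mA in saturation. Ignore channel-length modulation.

In saturation I_D = ½ k_n (V_GS − V_TN)², so V_GS − V_TN = √(2 I_D / k_n) = √(2 × 4.2 / 3.01) = 1.67 V.
V_GS = 1.27 + 1.67 = 2.94 V.

V_GS = 2.94 V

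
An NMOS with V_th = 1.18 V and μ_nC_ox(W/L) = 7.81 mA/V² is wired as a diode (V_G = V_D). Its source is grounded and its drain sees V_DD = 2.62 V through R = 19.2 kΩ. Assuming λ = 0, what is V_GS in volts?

V_GS = 1.31 V

With gate tied to drain, V_GS = V_DS ≥ V_GS − V_th, so the device is in saturation.
KCL at the drain: ½ k_n (V_GS − V_th)² = (V_DD − V_GS)/R.
Let x = V_GS − 1.18. Then 75 x² + x − 1.44 = 0, giving x = 0.132 V (positive root), so V_GS = 1.31 V.
I_D = (V_DD − V_GS)/R = (2.62 − 1.31) / 19.2 = 0.0681 mA.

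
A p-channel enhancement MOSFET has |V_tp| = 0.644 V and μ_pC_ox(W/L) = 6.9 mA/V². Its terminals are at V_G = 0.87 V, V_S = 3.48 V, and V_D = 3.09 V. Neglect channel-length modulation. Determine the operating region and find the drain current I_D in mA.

V_SG = V_S − V_G = 3.48 − 0.87 = 2.61 V; V_SD = V_S − V_D = 3.48 − 3.09 = 0.39 V.
V_ov = V_SG − |V_tp| = 2.61 − 0.644 = 1.97 V.
Since V_SD = 0.39 V < V_ov = 1.97 V, the device is in the triode region.
I_D = k_p [V_ov · V_SD − ½ V_SD²] = 6.9 × [1.97 × 0.39 − 0.5 × 0.39²] = 4.77 mA.

Triode; I_D = 4.77 mA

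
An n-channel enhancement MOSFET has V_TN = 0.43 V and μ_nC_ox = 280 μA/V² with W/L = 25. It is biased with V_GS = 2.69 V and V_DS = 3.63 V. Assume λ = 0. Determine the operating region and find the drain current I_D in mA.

k_n = μ_nC_ox · (W/L) = 7 mA/V².
V_ov = V_GS − V_TN = 2.69 − 0.43 = 2.26 V.
Since V_DS = 3.63 V ≥ V_ov = 2.26 V, the device is in saturation.
I_D = ½ k_n V_ov² = 0.5 × 7 × 2.26² = 17.9 mA.

Saturation; I_D = 17.9 mA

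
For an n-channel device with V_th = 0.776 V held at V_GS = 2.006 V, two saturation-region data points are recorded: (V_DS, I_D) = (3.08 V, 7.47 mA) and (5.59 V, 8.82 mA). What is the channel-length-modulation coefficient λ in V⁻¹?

With V_GS fixed, I_D ∝ (1 + λ V_DS) in saturation, so I_D2/I_D1 = (1 + λ V_DS2)/(1 + λ V_DS1).
8.82/7.47 = 1.181 = (1 + 5.59 λ)/(1 + 3.08 λ).
Solving: λ (I_D1 V_DS2 − I_D2 V_DS1) = I_D2 − I_D1, so λ = (8.82 − 7.47) / (7.47 × 5.59 − 8.82 × 3.08) = 1.35 / 14.6 = 0.0925 V⁻¹.

λ = 0.0925 V⁻¹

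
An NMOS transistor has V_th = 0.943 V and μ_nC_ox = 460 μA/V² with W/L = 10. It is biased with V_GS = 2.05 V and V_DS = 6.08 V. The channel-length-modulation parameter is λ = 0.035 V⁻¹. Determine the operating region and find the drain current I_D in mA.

k_n = μ_nC_ox · (W/L) = 4.6 mA/V².
V_ov = V_GS − V_th = 2.05 − 0.943 = 1.11 V.
Since V_DS = 6.08 V ≥ V_ov = 1.11 V, the device is in saturation.
I_D = ½ k_n V_ov² (1 + λ V_DS) = 0.5 × 4.6 × 1.11² × (1 + 0.035 × 6.08) = 3.42 mA.

Saturation; I_D = 3.42 mA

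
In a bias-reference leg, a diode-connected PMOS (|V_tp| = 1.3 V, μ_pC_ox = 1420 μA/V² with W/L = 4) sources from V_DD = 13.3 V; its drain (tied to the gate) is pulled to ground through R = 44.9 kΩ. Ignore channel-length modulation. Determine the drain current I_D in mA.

I_D = 0.261 mA

With gate tied to drain, V_SG = V_SD ≥ V_SG − |V_tp|, so the device is in saturation.
k_p = μ_pC_ox · (W/L) = 5.68 mA/V².
KCL at the drain: ½ k_p (V_SG − |V_tp|)² = (V_DD − V_SG)/R.
Let x = V_SG − 1.3. Then 128 x² + x − 12 = 0, giving x = 0.303 V (positive root), so V_SG = 1.6 V.
I_D = (V_DD − V_SG)/R = (13.3 − 1.6) / 44.9 = 0.261 mA.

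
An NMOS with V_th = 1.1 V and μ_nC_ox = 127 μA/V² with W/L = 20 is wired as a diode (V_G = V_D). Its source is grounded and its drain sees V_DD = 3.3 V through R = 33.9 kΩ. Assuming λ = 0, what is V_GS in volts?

With gate tied to drain, V_GS = V_DS ≥ V_GS − V_th, so the device is in saturation.
k_n = μ_nC_ox · (W/L) = 2.54 mA/V².
KCL at the drain: ½ k_n (V_GS − V_th)² = (V_DD − V_GS)/R.
Let x = V_GS − 1.1. Then 43.1 x² + x − 2.2 = 0, giving x = 0.215 V (positive root), so V_GS = 1.31 V.
I_D = (V_DD − V_GS)/R = (3.3 − 1.31) / 33.9 = 0.0586 mA.

V_GS = 1.31 V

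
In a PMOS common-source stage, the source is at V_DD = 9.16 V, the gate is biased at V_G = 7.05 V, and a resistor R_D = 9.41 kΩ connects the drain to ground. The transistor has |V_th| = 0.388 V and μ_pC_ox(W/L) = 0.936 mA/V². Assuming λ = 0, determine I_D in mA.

I_D = 0.899 mA

V_SG = V_DD − V_G = 9.16 − 7.05 = 2.11 V, so V_ov = 2.11 − 0.388 = 1.72 V.
Assume saturation: I_D = ½ k_p V_ov² = 0.5 × 0.936 × 1.72² = 1.39 mA, giving V_SD = V_DD − I_D R_D = 9.16 − 1.39 × 9.41 = -3.9 V.
But -3.9 V < V_ov = 1.72 V, so the device is actually in triode.
In triode I_D = k_p[V_ov V_SD − ½ V_SD²] and I_D = (V_DD − V_SD)/R_D. Equating: 4.4 V_SD² − 16.17 V_SD + 9.16 = 0, giving V_SD = 0.7 V (the root below V_ov).
I_D = (9.16 − 0.7) / 9.41 = 0.899 mA.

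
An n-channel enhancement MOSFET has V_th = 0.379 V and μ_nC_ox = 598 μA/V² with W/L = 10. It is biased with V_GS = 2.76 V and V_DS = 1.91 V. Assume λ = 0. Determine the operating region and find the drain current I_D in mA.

k_n = μ_nC_ox · (W/L) = 5.98 mA/V².
V_ov = V_GS − V_th = 2.76 − 0.379 = 2.38 V.
Since V_DS = 1.91 V < V_ov = 2.38 V, the device is in the triode region.
I_D = k_n [V_ov · V_DS − ½ V_DS²] = 5.98 × [2.38 × 1.91 − 0.5 × 1.91²] = 16.3 mA.

Triode; I_D = 16.3 mA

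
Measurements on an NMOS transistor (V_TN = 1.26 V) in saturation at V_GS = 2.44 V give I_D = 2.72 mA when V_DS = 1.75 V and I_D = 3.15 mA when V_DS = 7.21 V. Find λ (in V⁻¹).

With V_GS fixed, I_D ∝ (1 + λ V_DS) in saturation, so I_D2/I_D1 = (1 + λ V_DS2)/(1 + λ V_DS1).
3.15/2.72 = 1.158 = (1 + 7.21 λ)/(1 + 1.75 λ).
Solving: λ (I_D1 V_DS2 − I_D2 V_DS1) = I_D2 − I_D1, so λ = (3.15 − 2.72) / (2.72 × 7.21 − 3.15 × 1.75) = 0.43 / 14.1 = 0.0305 V⁻¹.

λ = 0.0305 V⁻¹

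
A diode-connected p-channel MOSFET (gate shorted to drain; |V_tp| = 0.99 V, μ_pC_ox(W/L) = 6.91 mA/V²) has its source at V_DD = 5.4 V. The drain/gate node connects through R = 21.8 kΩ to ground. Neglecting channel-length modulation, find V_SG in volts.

With gate tied to drain, V_SG = V_SD ≥ V_SG − |V_tp|, so the device is in saturation.
KCL at the drain: ½ k_p (V_SG − |V_tp|)² = (V_DD − V_SG)/R.
Let x = V_SG − 0.99. Then 75.3 x² + x − 4.41 = 0, giving x = 0.235 V (positive root), so V_SG = 1.23 V.
I_D = (V_DD − V_SG)/R = (5.4 − 1.23) / 21.8 = 0.191 mA.

V_SG = 1.23 V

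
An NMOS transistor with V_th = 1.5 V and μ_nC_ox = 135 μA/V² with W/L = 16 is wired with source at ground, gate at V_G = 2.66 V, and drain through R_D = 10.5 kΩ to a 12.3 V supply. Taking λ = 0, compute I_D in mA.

I_D = 1.11 mA

V_GS = V_G = 2.66 V, so V_ov = 2.66 − 1.5 = 1.16 V.
k_n = μ_nC_ox · (W/L) = 2.16 mA/V².
Assume saturation: I_D = ½ k_n V_ov² = 0.5 × 2.16 × 1.16² = 1.45 mA, giving V_DS = V_DD − I_D R_D = 12.3 − 1.45 × 10.5 = -2.96 V.
But -2.96 V < V_ov = 1.16 V, so the device is actually in triode.
In triode I_D = k_n[V_ov V_DS − ½ V_DS²] and I_D = (V_DD − V_DS)/R_D. Equating: 11.3 V_DS² − 27.31 V_DS + 12.3 = 0, giving V_DS = 0.6 V (the root below V_ov).
I_D = (12.3 − 0.6) / 10.5 = 1.11 mA.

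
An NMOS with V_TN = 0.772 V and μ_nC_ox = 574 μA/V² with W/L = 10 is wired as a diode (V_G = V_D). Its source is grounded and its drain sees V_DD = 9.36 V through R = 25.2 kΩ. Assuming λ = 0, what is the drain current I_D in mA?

With gate tied to drain, V_GS = V_DS ≥ V_GS − V_TN, so the device is in saturation.
k_n = μ_nC_ox · (W/L) = 5.74 mA/V².
KCL at the drain: ½ k_n (V_GS − V_TN)² = (V_DD − V_GS)/R.
Let x = V_GS − 0.772. Then 72.3 x² + x − 8.588 = 0, giving x = 0.338 V (positive root), so V_GS = 1.11 V.
I_D = (V_DD − V_GS)/R = (9.36 − 1.11) / 25.2 = 0.327 mA.

I_D = 0.327 mA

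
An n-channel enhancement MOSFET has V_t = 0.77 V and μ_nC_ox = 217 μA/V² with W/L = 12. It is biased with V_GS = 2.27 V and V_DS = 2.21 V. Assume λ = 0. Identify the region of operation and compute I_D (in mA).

k_n = μ_nC_ox · (W/L) = 2.604 mA/V².
V_ov = V_GS − V_t = 2.27 − 0.77 = 1.5 V.
Since V_DS = 2.21 V ≥ V_ov = 1.5 V, the device is in saturation.
I_D = ½ k_n V_ov² = 0.5 × 2.604 × 1.5² = 2.93 mA.

Saturation; I_D = 2.93 mA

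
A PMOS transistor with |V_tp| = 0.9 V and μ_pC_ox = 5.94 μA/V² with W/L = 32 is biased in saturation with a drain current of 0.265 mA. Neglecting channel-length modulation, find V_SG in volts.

V_SG = 2.57 V

k_p = μ_pC_ox · (W/L) = 0.1901 mA/V².
In saturation I_D = ½ k_p (V_SG − |V_tp|)², so V_SG − |V_tp| = √(2 I_D / k_p) = √(2 × 0.265 / 0.1901) = 1.67 V.
V_SG = 0.9 + 1.67 = 2.57 V.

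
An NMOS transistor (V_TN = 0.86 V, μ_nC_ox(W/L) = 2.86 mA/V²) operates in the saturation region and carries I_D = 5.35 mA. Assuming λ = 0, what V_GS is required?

V_GS = 2.79 V

In saturation I_D = ½ k_n (V_GS − V_TN)², so V_GS − V_TN = √(2 I_D / k_n) = √(2 × 5.35 / 2.86) = 1.93 V.
V_GS = 0.86 + 1.93 = 2.79 V.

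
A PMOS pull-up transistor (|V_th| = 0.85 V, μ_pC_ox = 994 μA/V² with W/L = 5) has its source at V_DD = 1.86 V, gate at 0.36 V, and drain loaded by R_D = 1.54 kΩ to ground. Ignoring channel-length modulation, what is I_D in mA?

V_SG = V_DD − V_G = 1.86 − 0.36 = 1.5 V, so V_ov = 1.5 − 0.85 = 0.65 V.
k_p = μ_pC_ox · (W/L) = 4.97 mA/V².
Assume saturation: I_D = ½ k_p V_ov² = 0.5 × 4.97 × 0.65² = 1.05 mA, giving V_SD = V_DD − I_D R_D = 1.86 − 1.05 × 1.54 = 0.243 V.
But 0.243 V < V_ov = 0.65 V, so the device is actually in triode.
In triode I_D = k_p[V_ov V_SD − ½ V_SD²] and I_D = (V_DD − V_SD)/R_D. Equating: 3.83 V_SD² − 5.975 V_SD + 1.86 = 0, giving V_SD = 0.429 V (the root below V_ov).
I_D = (1.86 − 0.429) / 1.54 = 0.929 mA.

I_D = 0.929 mA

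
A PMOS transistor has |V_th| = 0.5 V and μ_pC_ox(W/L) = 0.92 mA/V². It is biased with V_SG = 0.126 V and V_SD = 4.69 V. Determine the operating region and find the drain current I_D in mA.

V_SG = 0.126 V < |V_th| = 0.5 V, so the transistor is in cutoff.

Cutoff; I_D = 0 mA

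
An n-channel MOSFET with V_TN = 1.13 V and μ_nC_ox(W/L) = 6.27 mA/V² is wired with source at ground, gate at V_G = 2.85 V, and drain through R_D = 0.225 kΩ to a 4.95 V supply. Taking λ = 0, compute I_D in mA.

I_D = 9.27 mA

V_GS = V_G = 2.85 V, so V_ov = 2.85 − 1.13 = 1.72 V.
Assume saturation: I_D = ½ k_n V_ov² = 0.5 × 6.27 × 1.72² = 9.27 mA, giving V_DS = V_DD − I_D R_D = 4.95 − 9.27 × 0.225 = 2.86 V.
V_DS = 2.86 V ≥ V_ov = 1.72 V, confirming saturation.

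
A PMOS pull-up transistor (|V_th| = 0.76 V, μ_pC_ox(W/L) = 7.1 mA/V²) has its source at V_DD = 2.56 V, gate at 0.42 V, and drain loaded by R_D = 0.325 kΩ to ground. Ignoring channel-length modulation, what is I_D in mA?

V_SG = V_DD − V_G = 2.56 − 0.42 = 2.14 V, so V_ov = 2.14 − 0.76 = 1.38 V.
Assume saturation: I_D = ½ k_p V_ov² = 0.5 × 7.1 × 1.38² = 6.76 mA, giving V_SD = V_DD − I_D R_D = 2.56 − 6.76 × 0.325 = 0.363 V.
But 0.363 V < V_ov = 1.38 V, so the device is actually in triode.
In triode I_D = k_p[V_ov V_SD − ½ V_SD²] and I_D = (V_DD − V_SD)/R_D. Equating: 1.15 V_SD² − 4.184 V_SD + 2.56 = 0, giving V_SD = 0.779 V (the root below V_ov).
I_D = (2.56 − 0.779) / 0.325 = 5.48 mA.

I_D = 5.48 mA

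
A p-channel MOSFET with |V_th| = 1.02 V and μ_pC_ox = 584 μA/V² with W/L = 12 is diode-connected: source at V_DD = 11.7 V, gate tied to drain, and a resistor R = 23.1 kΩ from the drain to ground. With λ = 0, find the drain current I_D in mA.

With gate tied to drain, V_SG = V_SD ≥ V_SG − |V_th|, so the device is in saturation.
k_p = μ_pC_ox · (W/L) = 7.008 mA/V².
KCL at the drain: ½ k_p (V_SG − |V_th|)² = (V_DD − V_SG)/R.
Let x = V_SG − 1.02. Then 80.9 x² + x − 10.68 = 0, giving x = 0.357 V (positive root), so V_SG = 1.38 V.
I_D = (V_DD − V_SG)/R = (11.7 − 1.38) / 23.1 = 0.447 mA.

I_D = 0.447 mA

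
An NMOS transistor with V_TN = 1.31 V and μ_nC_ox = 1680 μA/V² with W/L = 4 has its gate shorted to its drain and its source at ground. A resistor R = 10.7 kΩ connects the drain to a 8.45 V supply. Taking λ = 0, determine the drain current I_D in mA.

I_D = 0.627 mA

With gate tied to drain, V_GS = V_DS ≥ V_GS − V_TN, so the device is in saturation.
k_n = μ_nC_ox · (W/L) = 6.72 mA/V².
KCL at the drain: ½ k_n (V_GS − V_TN)² = (V_DD − V_GS)/R.
Let x = V_GS − 1.31. Then 36 x² + x − 7.14 = 0, giving x = 0.432 V (positive root), so V_GS = 1.74 V.
I_D = (V_DD − V_GS)/R = (8.45 − 1.74) / 10.7 = 0.627 mA.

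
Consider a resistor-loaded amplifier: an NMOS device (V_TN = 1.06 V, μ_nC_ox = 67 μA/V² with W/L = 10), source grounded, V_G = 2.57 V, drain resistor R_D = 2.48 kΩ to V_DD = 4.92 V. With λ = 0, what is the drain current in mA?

I_D = 0.764 mA

V_GS = V_G = 2.57 V, so V_ov = 2.57 − 1.06 = 1.51 V.
k_n = μ_nC_ox · (W/L) = 0.67 mA/V².
Assume saturation: I_D = ½ k_n V_ov² = 0.5 × 0.67 × 1.51² = 0.764 mA, giving V_DS = V_DD − I_D R_D = 4.92 − 0.764 × 2.48 = 3.03 V.
V_DS = 3.03 V ≥ V_ov = 1.51 V, confirming saturation.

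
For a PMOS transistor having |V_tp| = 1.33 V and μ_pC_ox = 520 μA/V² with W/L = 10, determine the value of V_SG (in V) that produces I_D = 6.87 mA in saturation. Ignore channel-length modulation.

k_p = μ_pC_ox · (W/L) = 5.2 mA/V².
In saturation I_D = ½ k_p (V_SG − |V_tp|)², so V_SG − |V_tp| = √(2 I_D / k_p) = √(2 × 6.87 / 5.2) = 1.63 V.
V_SG = 1.33 + 1.63 = 2.96 V.

V_SG = 2.96 V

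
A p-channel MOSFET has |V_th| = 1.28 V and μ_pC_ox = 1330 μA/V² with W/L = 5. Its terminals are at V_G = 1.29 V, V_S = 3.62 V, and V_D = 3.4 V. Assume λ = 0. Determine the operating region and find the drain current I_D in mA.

Triode; I_D = 1.38 mA

V_SG = V_S − V_G = 3.62 − 1.29 = 2.33 V; V_SD = V_S − V_D = 3.62 − 3.4 = 0.22 V.
k_p = μ_pC_ox · (W/L) = 6.65 mA/V².
V_ov = V_SG − |V_th| = 2.33 − 1.28 = 1.05 V.
Since V_SD = 0.22 V < V_ov = 1.05 V, the device is in the triode region.
I_D = k_p [V_ov · V_SD − ½ V_SD²] = 6.65 × [1.05 × 0.22 − 0.5 × 0.22²] = 1.38 mA.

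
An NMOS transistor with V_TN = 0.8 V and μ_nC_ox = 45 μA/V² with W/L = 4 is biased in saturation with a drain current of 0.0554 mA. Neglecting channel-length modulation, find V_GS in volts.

k_n = μ_nC_ox · (W/L) = 0.18 mA/V².
In saturation I_D = ½ k_n (V_GS − V_TN)², so V_GS − V_TN = √(2 I_D / k_n) = √(2 × 0.0554 / 0.18) = 0.785 V.
V_GS = 0.8 + 0.785 = 1.58 V.

V_GS = 1.58 V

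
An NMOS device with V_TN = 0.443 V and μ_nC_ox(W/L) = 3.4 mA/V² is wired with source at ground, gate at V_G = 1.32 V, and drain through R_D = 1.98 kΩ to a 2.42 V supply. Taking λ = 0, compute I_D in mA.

V_GS = V_G = 1.32 V, so V_ov = 1.32 − 0.443 = 0.877 V.
Assume saturation: I_D = ½ k_n V_ov² = 0.5 × 3.4 × 0.877² = 1.31 mA, giving V_DS = V_DD − I_D R_D = 2.42 − 1.31 × 1.98 = -0.169 V.
But -0.169 V < V_ov = 0.877 V, so the device is actually in triode.
In triode I_D = k_n[V_ov V_DS − ½ V_DS²] and I_D = (V_DD − V_DS)/R_D. Equating: 3.37 V_DS² − 6.904 V_DS + 2.42 = 0, giving V_DS = 0.449 V (the root below V_ov).
I_D = (2.42 − 0.449) / 1.98 = 0.996 mA.

I_D = 0.996 mA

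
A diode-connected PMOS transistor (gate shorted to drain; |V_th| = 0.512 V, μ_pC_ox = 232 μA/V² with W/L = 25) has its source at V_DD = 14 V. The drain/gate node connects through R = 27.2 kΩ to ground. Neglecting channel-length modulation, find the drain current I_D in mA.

I_D = 0.481 mA

With gate tied to drain, V_SG = V_SD ≥ V_SG − |V_th|, so the device is in saturation.
k_p = μ_pC_ox · (W/L) = 5.8 mA/V².
KCL at the drain: ½ k_p (V_SG − |V_th|)² = (V_DD − V_SG)/R.
Let x = V_SG − 0.512. Then 78.9 x² + x − 13.49 = 0, giving x = 0.407 V (positive root), so V_SG = 0.919 V.
I_D = (V_DD − V_SG)/R = (14 − 0.919) / 27.2 = 0.481 mA.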